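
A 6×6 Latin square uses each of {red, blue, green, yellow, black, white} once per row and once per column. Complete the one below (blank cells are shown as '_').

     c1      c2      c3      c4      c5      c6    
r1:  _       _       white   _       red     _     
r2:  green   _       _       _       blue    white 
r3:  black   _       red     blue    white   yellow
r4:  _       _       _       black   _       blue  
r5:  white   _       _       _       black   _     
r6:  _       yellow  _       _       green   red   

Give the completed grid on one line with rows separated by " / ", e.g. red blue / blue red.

yellow blue white green red black / green black yellow red blue white / black green red blue white yellow / red white green black yellow blue / white red blue yellow black green / blue yellow black white green red

(r3,c2) = green
(r4,c5) = yellow
(r5,c6) = green
(r6,c1) = blue
(r6,c3) = black
(r6,c4) = white
(r1,c1) = yellow
(r1,c4) = green
(r1,c6) = black
(r2,c3) = yellow
(r2,c4) = red
(r4,c1) = red
(r4,c2) = white
(r4,c3) = green
(r5,c3) = blue
(r5,c4) = yellow
(r1,c2) = blue
(r2,c2) = black
(r5,c2) = red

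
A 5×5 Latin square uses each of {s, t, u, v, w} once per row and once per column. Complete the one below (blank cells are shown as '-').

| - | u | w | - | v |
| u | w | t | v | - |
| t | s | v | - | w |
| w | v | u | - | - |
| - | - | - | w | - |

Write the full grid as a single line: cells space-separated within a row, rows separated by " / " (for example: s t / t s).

s u w t v / u w t v s / t s v u w / w v u s t / v t s w u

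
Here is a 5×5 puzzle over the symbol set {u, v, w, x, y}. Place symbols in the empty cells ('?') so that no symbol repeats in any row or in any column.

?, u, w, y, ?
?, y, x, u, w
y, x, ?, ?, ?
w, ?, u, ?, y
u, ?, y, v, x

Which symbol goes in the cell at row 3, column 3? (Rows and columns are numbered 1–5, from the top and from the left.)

v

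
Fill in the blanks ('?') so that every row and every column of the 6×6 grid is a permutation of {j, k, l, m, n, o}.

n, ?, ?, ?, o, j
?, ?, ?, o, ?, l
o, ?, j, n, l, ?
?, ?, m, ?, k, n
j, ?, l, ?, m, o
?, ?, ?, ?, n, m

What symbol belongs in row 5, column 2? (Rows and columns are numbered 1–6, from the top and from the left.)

n

(r1,c3) = k
(r2,c3) = n
(r2,c5) = j
(r3,c6) = k
(r4,c1) = l
(r4,c4) = j
(r5,c4) = k
(r6,c1) = k
(r6,c3) = o
(r6,c4) = l
(r1,c4) = m
(r2,c1) = m
(r2,c2) = k
(r3,c2) = m
(r4,c2) = o
(r5,c2) = n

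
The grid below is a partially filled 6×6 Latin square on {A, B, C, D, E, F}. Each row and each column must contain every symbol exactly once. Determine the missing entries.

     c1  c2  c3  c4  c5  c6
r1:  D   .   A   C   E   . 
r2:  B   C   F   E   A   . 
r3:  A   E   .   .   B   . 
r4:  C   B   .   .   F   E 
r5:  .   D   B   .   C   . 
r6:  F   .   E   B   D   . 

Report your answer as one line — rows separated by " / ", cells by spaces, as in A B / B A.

(r1,c2) = F
(r1,c6) = B
(r2,c6) = D
(r4,c3) = D
(r4,c4) = A
(r5,c1) = E
(r5,c4) = F
(r5,c6) = A
(r6,c2) = A
(r6,c6) = C
(r3,c3) = C
(r3,c4) = D
(r3,c6) = F

D F A C E B / B C F E A D / A E C D B F / C B D A F E / E D B F C A / F A E B D C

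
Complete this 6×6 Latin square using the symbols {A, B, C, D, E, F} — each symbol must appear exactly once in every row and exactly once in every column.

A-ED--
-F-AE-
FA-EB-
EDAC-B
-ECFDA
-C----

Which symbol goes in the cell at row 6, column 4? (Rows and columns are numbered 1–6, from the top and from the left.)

(r1,c2) = B
(r3,c3) = D
(r3,c6) = C
(r4,c5) = F
(r5,c1) = B
(r6,c1) = D
(r6,c4) = B

B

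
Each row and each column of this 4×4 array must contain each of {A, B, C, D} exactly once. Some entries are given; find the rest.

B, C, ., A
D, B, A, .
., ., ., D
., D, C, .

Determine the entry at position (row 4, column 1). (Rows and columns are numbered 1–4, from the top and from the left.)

(r1,c3): row 1 has {A,B,C}; column 3 has {A,C}, so it must be D.
(r2,c4): row 2 has {A,B,D}; column 4 has {A,D}, so it must be C.
(r3,c2): row 3 has {D}; column 2 has {B,C,D}, so it must be A.
(r3,c3): row 3 has {A,D}; column 3 has {A,C,D}, so it must be B.
(r4,c1): row 4 has {C,D}; column 1 has {B,D}, so it must be A.

A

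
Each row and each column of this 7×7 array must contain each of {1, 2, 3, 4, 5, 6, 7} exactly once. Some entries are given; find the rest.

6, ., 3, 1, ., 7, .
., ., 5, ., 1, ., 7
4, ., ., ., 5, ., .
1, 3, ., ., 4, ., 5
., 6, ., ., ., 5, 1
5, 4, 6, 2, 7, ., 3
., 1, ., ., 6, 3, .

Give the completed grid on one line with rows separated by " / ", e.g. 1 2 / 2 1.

6 5 3 1 2 7 4 / 3 2 5 6 1 4 7 / 4 7 1 3 5 2 6 / 1 3 2 7 4 6 5 / 2 6 7 4 3 5 1 / 5 4 6 2 7 1 3 / 7 1 4 5 6 3 2

At row 1, column 5: row 1 has {1,3,6,7}; column 5 has {1,4,5,6,7}; that leaves 2.
At row 1, column 7: row 1 has {1,2,3,6,7}; column 7 has {1,3,5,7}; that leaves 4.
At row 2, column 2: row 2 has {1,5,7}; column 2 has {1,3,4,6}; that leaves 2.
At row 3, column 2: row 3 has {4,5}; column 2 has {1,2,3,4,6}; that leaves 7.
At row 5, column 5: row 5 has {1,5,6}; column 5 has {1,2,4,5,6,7}; that leaves 3.
At row 6, column 6: row 6 has {2,3,4,5,6,7}; column 6 has {3,5,7}; that leaves 1.
At row 7, column 7: row 7 has {1,3,6}; column 7 has {1,3,4,5,7}; that leaves 2.
At row 1, column 2: row 1 has {1,2,3,4,6,7}; column 2 has {1,2,3,4,6,7}; that leaves 5.
At row 2, column 1: row 2 has {1,2,5,7}; column 1 has {1,4,5,6}; that leaves 3.
At row 3, column 7: row 3 has {4,5,7}; column 7 has {1,2,3,4,5,7}; that leaves 6.
At row 7, column 1: row 7 has {1,2,3,6}; column 1 has {1,3,4,5,6}; that leaves 7.
At row 7, column 3: row 7 has {1,2,3,6,7}; column 3 has {3,5,6}; that leaves 4.
At row 7, column 4: row 7 has {1,2,3,4,6,7}; column 4 has {1,2}; that leaves 5.
At row 3, column 4: row 3 has {4,5,6,7}; column 4 has {1,2,5}; that leaves 3.
At row 3, column 6: row 3 has {3,4,5,6,7}; column 6 has {1,3,5,7}; that leaves 2.
At row 4, column 6: row 4 has {1,3,4,5}; column 6 has {1,2,3,5,7}; that leaves 6.
At row 5, column 1: row 5 has {1,3,5,6}; column 1 has {1,3,4,5,6,7}; that leaves 2.
At row 5, column 3: row 5 has {1,2,3,5,6}; column 3 has {3,4,5,6}; that leaves 7.
At row 5, column 4: row 5 has {1,2,3,5,6,7}; column 4 has {1,2,3,5}; that leaves 4.
At row 2, column 4: row 2 has {1,2,3,5,7}; column 4 has {1,2,3,4,5}; that leaves 6.
At row 2, column 6: row 2 has {1,2,3,5,6,7}; column 6 has {1,2,3,5,6,7}; that leaves 4.
At row 3, column 3: row 3 has {2,3,4,5,6,7}; column 3 has {3,4,5,6,7}; that leaves 1.
At row 4, column 3: row 4 has {1,3,4,5,6}; column 3 has {1,3,4,5,6,7}; that leaves 2.
At row 4, column 4: row 4 has {1,2,3,4,5,6}; column 4 has {1,2,3,4,5,6}; that leaves 7.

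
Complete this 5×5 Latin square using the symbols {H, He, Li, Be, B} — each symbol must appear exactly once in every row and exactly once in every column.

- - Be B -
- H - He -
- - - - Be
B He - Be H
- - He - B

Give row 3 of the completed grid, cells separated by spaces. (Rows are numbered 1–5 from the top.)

He B H Li Be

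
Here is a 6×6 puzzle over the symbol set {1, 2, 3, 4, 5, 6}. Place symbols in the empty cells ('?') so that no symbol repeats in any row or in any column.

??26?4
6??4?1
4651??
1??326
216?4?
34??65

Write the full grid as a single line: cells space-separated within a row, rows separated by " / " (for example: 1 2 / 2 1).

5 3 2 6 1 4 / 6 2 3 4 5 1 / 4 6 5 1 3 2 / 1 5 4 3 2 6 / 2 1 6 5 4 3 / 3 4 1 2 6 5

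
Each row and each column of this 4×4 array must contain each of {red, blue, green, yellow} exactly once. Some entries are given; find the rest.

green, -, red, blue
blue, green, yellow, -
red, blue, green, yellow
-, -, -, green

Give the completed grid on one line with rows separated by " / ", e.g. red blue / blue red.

green yellow red blue / blue green yellow red / red blue green yellow / yellow red blue green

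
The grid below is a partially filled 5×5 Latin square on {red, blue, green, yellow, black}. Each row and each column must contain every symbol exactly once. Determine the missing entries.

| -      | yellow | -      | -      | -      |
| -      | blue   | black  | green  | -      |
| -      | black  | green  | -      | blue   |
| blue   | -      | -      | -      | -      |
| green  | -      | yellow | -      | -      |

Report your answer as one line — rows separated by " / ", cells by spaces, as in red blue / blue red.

row 4 has {blue}; column 3 has {green,yellow,black} — only red is left for (r4,c3).
row 5 has {green,yellow}; column 2 has {blue,yellow,black} — only red is left for (r5,c2).
row 5 has {red,green,yellow}; column 5 has {blue} — only black is left for (r5,c5).
row 1 has {yellow}; column 3 has {red,green,yellow,black} — only blue is left for (r1,c3).
row 4 has {red,blue}; column 2 has {red,blue,yellow,black} — only green is left for (r4,c2).
row 4 has {red,blue,green}; column 5 has {blue,black} — only yellow is left for (r4,c5).
row 5 has {red,green,yellow,black}; column 4 has {green} — only blue is left for (r5,c4).
row 2 has {blue,green,black}; column 5 has {blue,yellow,black} — only red is left for (r2,c5).
row 4 has {red,blue,green,yellow}; column 4 has {blue,green} — only black is left for (r4,c4).
row 1 has {blue,yellow}; column 4 has {blue,green,black} — only red is left for (r1,c4).
row 1 has {red,blue,yellow}; column 5 has {red,blue,yellow,black} — only green is left for (r1,c5).
row 2 has {red,blue,green,black}; column 1 has {blue,green} — only yellow is left for (r2,c1).
row 3 has {blue,green,black}; column 1 has {blue,green,yellow} — only red is left for (r3,c1).
row 3 has {red,blue,green,black}; column 4 has {red,blue,green,black} — only yellow is left for (r3,c4).
row 1 has {red,blue,green,yellow}; column 1 has {red,blue,green,yellow} — only black is left for (r1,c1).

black yellow blue red green / yellow blue black green red / red black green yellow blue / blue green red black yellow / green red yellow blue black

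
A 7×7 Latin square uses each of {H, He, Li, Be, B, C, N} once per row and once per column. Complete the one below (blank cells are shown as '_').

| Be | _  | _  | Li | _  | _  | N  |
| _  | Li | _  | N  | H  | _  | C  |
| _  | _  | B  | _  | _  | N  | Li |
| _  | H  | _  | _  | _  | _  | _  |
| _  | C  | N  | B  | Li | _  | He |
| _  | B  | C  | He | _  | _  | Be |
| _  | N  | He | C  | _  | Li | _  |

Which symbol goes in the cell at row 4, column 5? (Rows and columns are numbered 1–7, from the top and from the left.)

C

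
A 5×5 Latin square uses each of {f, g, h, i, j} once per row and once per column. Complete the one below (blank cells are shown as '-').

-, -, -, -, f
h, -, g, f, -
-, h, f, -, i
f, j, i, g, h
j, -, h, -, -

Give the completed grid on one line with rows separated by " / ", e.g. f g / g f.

i g j h f / h i g f j / g h f j i / f j i g h / j f h i g

(r1,c3) = j
(r2,c2) = i
(r2,c5) = j
(r3,c1) = g
(r3,c4) = j
(r5,c4) = i
(r5,c5) = g
(r1,c1) = i
(r1,c2) = g
(r1,c4) = h
(r5,c2) = f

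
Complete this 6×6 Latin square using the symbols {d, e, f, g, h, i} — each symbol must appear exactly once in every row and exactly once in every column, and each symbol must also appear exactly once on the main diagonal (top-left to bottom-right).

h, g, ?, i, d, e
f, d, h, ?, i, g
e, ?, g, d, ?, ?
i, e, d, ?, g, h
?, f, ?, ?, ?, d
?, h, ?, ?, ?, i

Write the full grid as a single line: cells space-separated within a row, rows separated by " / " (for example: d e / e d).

h g f i d e / f d h e i g / e i g d h f / i e d f g h / g f i h e d / d h e g f i

row 1 has {d,e,g,h,i}; column 3 has {d,g,h} — only f is left for (r1,c3).
row 2 has {d,f,g,h,i}; column 4 has {d,i} — only e is left for (r2,c4).
row 3 has {d,e,g}; column 2 has {d,e,f,g,h} — only i is left for (r3,c2).
row 3 has {d,e,g,i}; column 6 has {d,e,g,h,i} — only f is left for (r3,c6).
row 4 has {d,e,g,h,i}; column 4 has {d,e,i}; the diagonal has {d,g,h,i} — only f is left for (r4,c4).
row 5 has {d,f}; column 1 has {e,f,h,i} — only g is left for (r5,c1).
row 5 has {d,f,g}; column 4 has {d,e,f,i} — only h is left for (r5,c4).
row 5 has {d,f,g,h}; column 5 has {d,g,i}; the diagonal has {d,f,g,h,i} — only e is left for (r5,c5).
row 6 has {h,i}; column 1 has {e,f,g,h,i} — only d is left for (r6,c1).
row 6 has {d,h,i}; column 3 has {d,f,g,h} — only e is left for (r6,c3).
row 6 has {d,e,h,i}; column 4 has {d,e,f,h,i} — only g is left for (r6,c4).
row 6 has {d,e,g,h,i}; column 5 has {d,e,g,i} — only f is left for (r6,c5).
row 3 has {d,e,f,g,i}; column 5 has {d,e,f,g,i} — only h is left for (r3,c5).
row 5 has {d,e,f,g,h}; column 3 has {d,e,f,g,h} — only i is left for (r5,c3).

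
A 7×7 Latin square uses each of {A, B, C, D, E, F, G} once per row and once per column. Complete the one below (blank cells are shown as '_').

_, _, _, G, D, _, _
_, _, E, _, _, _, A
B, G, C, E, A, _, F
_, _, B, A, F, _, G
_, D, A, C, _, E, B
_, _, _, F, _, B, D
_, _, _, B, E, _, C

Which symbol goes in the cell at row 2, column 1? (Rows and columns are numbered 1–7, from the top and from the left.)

At row 1, column 3: row 1 has {D,G}; column 3 has {A,B,C,E}; that leaves F.
At row 1, column 7: row 1 has {D,F,G}; column 7 has {A,B,C,D,F,G}; that leaves E.
At row 2, column 4: row 2 has {A,E}; column 4 has {A,B,C,E,F,G}; that leaves D.
At row 3, column 6: row 3 has {A,B,C,E,F,G}; column 6 has {B,E}; that leaves D.
At row 4, column 6: row 4 has {A,B,F,G}; column 6 has {B,D,E}; that leaves C.
At row 5, column 5: row 5 has {A,B,C,D,E}; column 5 has {A,D,E,F}; that leaves G.
At row 6, column 3: row 6 has {B,D,F}; column 3 has {A,B,C,E,F}; that leaves G.
At row 6, column 5: row 6 has {B,D,F,G}; column 5 has {A,D,E,F,G}; that leaves C.
At row 7, column 3: row 7 has {B,C,E}; column 3 has {A,B,C,E,F,G}; that leaves D.
At row 1, column 6: row 1 has {D,E,F,G}; column 6 has {B,C,D,E}; that leaves A.
At row 2, column 5: row 2 has {A,D,E}; column 5 has {A,C,D,E,F,G}; that leaves B.
At row 4, column 2: row 4 has {A,B,C,F,G}; column 2 has {D,G}; that leaves E.
At row 5, column 1: row 5 has {A,B,C,D,E,G}; column 1 has {B}; that leaves F.
At row 6, column 2: row 6 has {B,C,D,F,G}; column 2 has {D,E,G}; that leaves A.
At row 7, column 2: row 7 has {B,C,D,E}; column 2 has {A,D,E,G}; that leaves F.
At row 7, column 6: row 7 has {B,C,D,E,F}; column 6 has {A,B,C,D,E}; that leaves G.
At row 1, column 1: row 1 has {A,D,E,F,G}; column 1 has {B,F}; that leaves C.
At row 1, column 2: row 1 has {A,C,D,E,F,G}; column 2 has {A,D,E,F,G}; that leaves B.
At row 2, column 1: row 2 has {A,B,D,E}; column 1 has {B,C,F}; that leaves G.

G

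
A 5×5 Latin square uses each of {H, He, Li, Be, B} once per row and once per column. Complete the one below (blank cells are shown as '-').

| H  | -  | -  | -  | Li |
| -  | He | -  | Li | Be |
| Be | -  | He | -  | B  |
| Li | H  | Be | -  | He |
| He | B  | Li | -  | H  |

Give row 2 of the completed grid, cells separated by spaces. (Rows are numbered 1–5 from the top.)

row 1 has {H,Li}; column 2 has {H,He,B} — only Be is left for (r1,c2).
row 1 has {H,Li,Be}; column 3 has {He,Li,Be} — only B is left for (r1,c3).
row 1 has {H,Li,Be,B}; column 4 has {Li} — only He is left for (r1,c4).
row 2 has {He,Li,Be}; column 1 has {H,He,Li,Be} — only B is left for (r2,c1).
row 2 has {He,Li,Be,B}; column 3 has {He,Li,Be,B} — only H is left for (r2,c3).

B He H Li Be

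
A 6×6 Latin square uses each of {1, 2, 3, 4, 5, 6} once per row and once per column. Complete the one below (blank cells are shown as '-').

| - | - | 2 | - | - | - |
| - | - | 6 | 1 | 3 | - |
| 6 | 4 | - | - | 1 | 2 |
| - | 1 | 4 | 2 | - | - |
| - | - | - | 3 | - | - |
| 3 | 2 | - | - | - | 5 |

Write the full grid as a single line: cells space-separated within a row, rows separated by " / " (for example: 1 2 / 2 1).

row 2 has {1,3,6}; column 2 has {1,2,4} — only 5 is left for (r2,c2).
row 2 has {1,3,5,6}; column 6 has {2,5} — only 4 is left for (r2,c6).
row 3 has {1,2,4,6}; column 4 has {1,2,3} — only 5 is left for (r3,c4).
row 4 has {1,2,4}; column 1 has {3,6} — only 5 is left for (r4,c1).
row 4 has {1,2,4,5}; column 5 has {1,3} — only 6 is left for (r4,c5).
row 4 has {1,2,4,5,6}; column 6 has {2,4,5} — only 3 is left for (r4,c6).
row 5 has {3}; column 2 has {1,2,4,5} — only 6 is left for (r5,c2).
row 5 has {3,6}; column 6 has {2,3,4,5} — only 1 is left for (r5,c6).
row 6 has {2,3,5}; column 3 has {2,4,6} — only 1 is left for (r6,c3).
row 6 has {1,2,3,5}; column 5 has {1,3,6} — only 4 is left for (r6,c5).
row 1 has {2}; column 2 has {1,2,4,5,6} — only 3 is left for (r1,c2).
row 1 has {2,3}; column 5 has {1,3,4,6} — only 5 is left for (r1,c5).
row 1 has {2,3,5}; column 6 has {1,2,3,4,5} — only 6 is left for (r1,c6).
row 2 has {1,3,4,5,6}; column 1 has {3,5,6} — only 2 is left for (r2,c1).
row 3 has {1,2,4,5,6}; column 3 has {1,2,4,6} — only 3 is left for (r3,c3).
row 5 has {1,3,6}; column 1 has {2,3,5,6} — only 4 is left for (r5,c1).
row 5 has {1,3,4,6}; column 3 has {1,2,3,4,6} — only 5 is left for (r5,c3).
row 5 has {1,3,4,5,6}; column 5 has {1,3,4,5,6} — only 2 is left for (r5,c5).
row 6 has {1,2,3,4,5}; column 4 has {1,2,3,5} — only 6 is left for (r6,c4).
row 1 has {2,3,5,6}; column 1 has {2,3,4,5,6} — only 1 is left for (r1,c1).
row 1 has {1,2,3,5,6}; column 4 has {1,2,3,5,6} — only 4 is left for (r1,c4).

1 3 2 4 5 6 / 2 5 6 1 3 4 / 6 4 3 5 1 2 / 5 1 4 2 6 3 / 4 6 5 3 2 1 / 3 2 1 6 4 5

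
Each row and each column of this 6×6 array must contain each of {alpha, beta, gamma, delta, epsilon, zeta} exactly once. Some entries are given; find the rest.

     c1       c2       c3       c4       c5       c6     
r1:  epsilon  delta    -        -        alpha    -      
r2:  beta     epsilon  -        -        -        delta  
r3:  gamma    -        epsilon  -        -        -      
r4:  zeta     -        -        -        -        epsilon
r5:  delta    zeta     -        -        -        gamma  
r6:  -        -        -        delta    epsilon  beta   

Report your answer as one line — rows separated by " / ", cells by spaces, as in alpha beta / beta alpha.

(r1,c6) = zeta
(r3,c6) = alpha
(r5,c5) = beta
(r6,c1) = alpha
(r6,c2) = gamma
(r6,c3) = zeta
(r3,c2) = beta
(r3,c4) = zeta
(r3,c5) = delta
(r4,c2) = alpha
(r4,c5) = gamma
(r5,c3) = alpha
(r5,c4) = epsilon
(r2,c3) = gamma
(r2,c4) = alpha
(r2,c5) = zeta
(r4,c4) = beta
(r1,c3) = beta
(r1,c4) = gamma
(r4,c3) = delta

epsilon delta beta gamma alpha zeta / beta epsilon gamma alpha zeta delta / gamma beta epsilon zeta delta alpha / zeta alpha delta beta gamma epsilon / delta zeta alpha epsilon beta gamma / alpha gamma zeta delta epsilon beta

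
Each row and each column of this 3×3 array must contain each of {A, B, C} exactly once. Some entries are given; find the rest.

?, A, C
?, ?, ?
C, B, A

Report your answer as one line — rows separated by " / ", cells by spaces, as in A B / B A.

(r1,c1) = B
(r2,c1) = A
(r2,c2) = C
(r2,c3) = B

B A C / A C B / C B A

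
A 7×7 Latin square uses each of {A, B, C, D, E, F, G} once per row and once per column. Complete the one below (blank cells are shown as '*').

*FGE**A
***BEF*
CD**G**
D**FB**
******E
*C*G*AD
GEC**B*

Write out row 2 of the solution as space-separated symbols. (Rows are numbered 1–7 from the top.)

A G D B E F C

(r1,c1): row 1 has {A,E,F,G}; column 1 has {C,D,G}, so it must be B.
(r2,c1): row 2 has {B,E,F}; column 1 has {B,C,D,G}, so it must be A.
(r2,c2): row 2 has {A,B,E,F}; column 2 has {C,D,E,F}, so it must be G.
(r2,c3): row 2 has {A,B,E,F,G}; column 3 has {C,G}, so it must be D.
(r2,c7): row 2 has {A,B,D,E,F,G}; column 7 has {A,D,E}, so it must be C.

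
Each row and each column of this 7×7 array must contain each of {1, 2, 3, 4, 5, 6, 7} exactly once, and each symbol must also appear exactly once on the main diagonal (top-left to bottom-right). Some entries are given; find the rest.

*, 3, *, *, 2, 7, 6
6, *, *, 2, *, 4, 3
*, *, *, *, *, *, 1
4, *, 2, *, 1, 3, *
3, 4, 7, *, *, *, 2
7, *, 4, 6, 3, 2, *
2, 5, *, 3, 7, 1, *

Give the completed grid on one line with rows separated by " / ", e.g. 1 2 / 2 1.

1 3 5 4 2 7 6 / 6 7 1 2 5 4 3 / 5 2 3 7 4 6 1 / 4 6 2 5 1 3 7 / 3 4 7 1 6 5 2 / 7 1 4 6 3 2 5 / 2 5 6 3 7 1 4

(r2,c5): row 2 has {2,3,4,6}; column 5 has {1,2,3,7}, so it must be 5.
(r3,c1): row 3 has {1}; column 1 has {2,3,4,6,7}, so it must be 5.
(r3,c6): row 3 has {1,5}; column 6 has {1,2,3,4,7}, so it must be 6.
(r5,c5): row 5 has {2,3,4,7}; column 5 has {1,2,3,5,7}; the diagonal has {2}, so it must be 6.
(r5,c6): row 5 has {2,3,4,6,7}; column 6 has {1,2,3,4,6,7}, so it must be 5.
(r6,c2): row 6 has {2,3,4,6,7}; column 2 has {3,4,5}, so it must be 1.
(r6,c7): row 6 has {1,2,3,4,6,7}; column 7 has {1,2,3,6}, so it must be 5.
(r7,c3): row 7 has {1,2,3,5,7}; column 3 has {2,4,7}, so it must be 6.
(r7,c7): row 7 has {1,2,3,5,6,7}; column 7 has {1,2,3,5,6}; the diagonal has {2,6}, so it must be 4.
(r1,c1): row 1 has {2,3,6,7}; column 1 has {2,3,4,5,6,7}; the diagonal has {2,4,6}, so it must be 1.
(r1,c3): row 1 has {1,2,3,6,7}; column 3 has {2,4,6,7}, so it must be 5.
(r1,c4): row 1 has {1,2,3,5,6,7}; column 4 has {2,3,6}, so it must be 4.
(r2,c2): row 2 has {2,3,4,5,6}; column 2 has {1,3,4,5}; the diagonal has {1,2,4,6}, so it must be 7.
(r2,c3): row 2 has {2,3,4,5,6,7}; column 3 has {2,4,5,6,7}, so it must be 1.
(r3,c2): row 3 has {1,5,6}; column 2 has {1,3,4,5,7}, so it must be 2.
(r3,c3): row 3 has {1,2,5,6}; column 3 has {1,2,4,5,6,7}; the diagonal has {1,2,4,6,7}, so it must be 3.
(r3,c4): row 3 has {1,2,3,5,6}; column 4 has {2,3,4,6}, so it must be 7.
(r3,c5): row 3 has {1,2,3,5,6,7}; column 5 has {1,2,3,5,6,7}, so it must be 4.
(r4,c2): row 4 has {1,2,3,4}; column 2 has {1,2,3,4,5,7}, so it must be 6.
(r4,c4): row 4 has {1,2,3,4,6}; column 4 has {2,3,4,6,7}; the diagonal has {1,2,3,4,6,7}, so it must be 5.
(r4,c7): row 4 has {1,2,3,4,5,6}; column 7 has {1,2,3,4,5,6}, so it must be 7.
(r5,c4): row 5 has {2,3,4,5,6,7}; column 4 has {2,3,4,5,6,7}, so it must be 1.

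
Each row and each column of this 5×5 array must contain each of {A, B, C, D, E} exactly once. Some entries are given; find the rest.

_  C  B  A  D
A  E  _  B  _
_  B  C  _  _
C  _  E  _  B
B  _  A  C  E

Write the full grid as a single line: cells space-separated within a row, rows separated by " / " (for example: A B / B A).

(r1,c1) = E
(r2,c3) = D
(r2,c5) = C
(r3,c1) = D
(r3,c4) = E
(r3,c5) = A
(r4,c4) = D
(r5,c2) = D
(r4,c2) = A

E C B A D / A E D B C / D B C E A / C A E D B / B D A C E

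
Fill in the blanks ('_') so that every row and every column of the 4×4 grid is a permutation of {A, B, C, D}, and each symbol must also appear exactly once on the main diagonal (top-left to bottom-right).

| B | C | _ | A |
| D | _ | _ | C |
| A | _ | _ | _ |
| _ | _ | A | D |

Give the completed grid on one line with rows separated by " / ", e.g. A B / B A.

B C D A / D A B C / A D C B / C B A D

At row 1, column 3: row 1 has {A,B,C}; column 3 has {A}; that leaves D.
At row 2, column 2: row 2 has {C,D}; column 2 has {C}; the diagonal has {B,D}; that leaves A.
At row 2, column 3: row 2 has {A,C,D}; column 3 has {A,D}; that leaves B.
At row 3, column 3: row 3 has {A}; column 3 has {A,B,D}; the diagonal has {A,B,D}; that leaves C.
At row 3, column 4: row 3 has {A,C}; column 4 has {A,C,D}; that leaves B.
At row 4, column 1: row 4 has {A,D}; column 1 has {A,B,D}; that leaves C.
At row 4, column 2: row 4 has {A,C,D}; column 2 has {A,C}; that leaves B.
At row 3, column 2: row 3 has {A,B,C}; column 2 has {A,B,C}; that leaves D.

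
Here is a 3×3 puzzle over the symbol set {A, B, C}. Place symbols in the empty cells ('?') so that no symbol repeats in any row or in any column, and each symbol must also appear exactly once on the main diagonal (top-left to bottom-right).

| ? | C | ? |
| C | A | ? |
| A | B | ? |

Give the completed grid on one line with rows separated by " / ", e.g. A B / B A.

(r1,c1) = B
(r1,c3) = A
(r2,c3) = B
(r3,c3) = C

B C A / C A B / A B C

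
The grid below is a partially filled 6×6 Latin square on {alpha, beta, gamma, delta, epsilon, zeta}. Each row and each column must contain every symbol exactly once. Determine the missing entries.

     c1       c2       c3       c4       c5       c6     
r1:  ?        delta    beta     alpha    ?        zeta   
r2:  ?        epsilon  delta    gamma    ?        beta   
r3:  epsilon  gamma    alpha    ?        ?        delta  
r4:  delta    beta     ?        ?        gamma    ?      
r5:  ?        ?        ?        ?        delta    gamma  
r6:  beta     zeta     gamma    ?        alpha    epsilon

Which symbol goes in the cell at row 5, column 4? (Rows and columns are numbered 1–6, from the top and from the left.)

beta

At row 1, column 1: row 1 has {alpha,beta,delta,zeta}; column 1 has {beta,delta,epsilon}; that leaves gamma.
At row 1, column 5: row 1 has {alpha,beta,gamma,delta,zeta}; column 5 has {alpha,gamma,delta}; that leaves epsilon.
At row 2, column 5: row 2 has {beta,gamma,delta,epsilon}; column 5 has {alpha,gamma,delta,epsilon}; that leaves zeta.
At row 3, column 5: row 3 has {alpha,gamma,delta,epsilon}; column 5 has {alpha,gamma,delta,epsilon,zeta}; that leaves beta.
At row 4, column 6: row 4 has {beta,gamma,delta}; column 6 has {beta,gamma,delta,epsilon,zeta}; that leaves alpha.
At row 5, column 2: row 5 has {gamma,delta}; column 2 has {beta,gamma,delta,epsilon,zeta}; that leaves alpha.
At row 6, column 4: row 6 has {alpha,beta,gamma,epsilon,zeta}; column 4 has {alpha,gamma}; that leaves delta.
At row 2, column 1: row 2 has {beta,gamma,delta,epsilon,zeta}; column 1 has {beta,gamma,delta,epsilon}; that leaves alpha.
At row 3, column 4: row 3 has {alpha,beta,gamma,delta,epsilon}; column 4 has {alpha,gamma,delta}; that leaves zeta.
At row 4, column 4: row 4 has {alpha,beta,gamma,delta}; column 4 has {alpha,gamma,delta,zeta}; that leaves epsilon.
At row 5, column 1: row 5 has {alpha,gamma,delta}; column 1 has {alpha,beta,gamma,delta,epsilon}; that leaves zeta.
At row 5, column 3: row 5 has {alpha,gamma,delta,zeta}; column 3 has {alpha,beta,gamma,delta}; that leaves epsilon.
At row 5, column 4: row 5 has {alpha,gamma,delta,epsilon,zeta}; column 4 has {alpha,gamma,delta,epsilon,zeta}; that leaves beta.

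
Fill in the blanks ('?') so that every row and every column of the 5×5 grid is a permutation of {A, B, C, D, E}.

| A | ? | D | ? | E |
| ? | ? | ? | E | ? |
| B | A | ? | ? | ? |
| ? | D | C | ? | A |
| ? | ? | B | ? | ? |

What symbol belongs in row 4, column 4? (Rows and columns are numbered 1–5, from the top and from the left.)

B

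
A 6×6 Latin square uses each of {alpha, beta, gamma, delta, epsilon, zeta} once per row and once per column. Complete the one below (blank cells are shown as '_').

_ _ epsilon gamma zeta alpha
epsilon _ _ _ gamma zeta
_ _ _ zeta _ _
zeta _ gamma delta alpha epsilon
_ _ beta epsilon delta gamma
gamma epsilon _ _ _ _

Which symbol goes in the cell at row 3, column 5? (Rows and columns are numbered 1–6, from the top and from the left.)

Cell (r4,c2): row 4 has {alpha,gamma,delta,epsilon,zeta}; column 2 has {epsilon} → beta.
Cell (r5,c1): row 5 has {beta,gamma,delta,epsilon}; column 1 has {gamma,epsilon,zeta} → alpha.
Cell (r5,c2): row 5 has {alpha,beta,gamma,delta,epsilon}; column 2 has {beta,epsilon} → zeta.
Cell (r6,c5): row 6 has {gamma,epsilon}; column 5 has {alpha,gamma,delta,zeta} → beta.
Cell (r6,c6): row 6 has {beta,gamma,epsilon}; column 6 has {alpha,gamma,epsilon,zeta} → delta.
Cell (r1,c2): row 1 has {alpha,gamma,epsilon,zeta}; column 2 has {beta,epsilon,zeta} → delta.
Cell (r2,c2): row 2 has {gamma,epsilon,zeta}; column 2 has {beta,delta,epsilon,zeta} → alpha.
Cell (r2,c3): row 2 has {alpha,gamma,epsilon,zeta}; column 3 has {beta,gamma,epsilon} → delta.
Cell (r2,c4): row 2 has {alpha,gamma,delta,epsilon,zeta}; column 4 has {gamma,delta,epsilon,zeta} → beta.
Cell (r3,c2): row 3 has {zeta}; column 2 has {alpha,beta,delta,epsilon,zeta} → gamma.
Cell (r3,c3): row 3 has {gamma,zeta}; column 3 has {beta,gamma,delta,epsilon} → alpha.
Cell (r3,c5): row 3 has {alpha,gamma,zeta}; column 5 has {alpha,beta,gamma,delta,zeta} → epsilon.

epsilon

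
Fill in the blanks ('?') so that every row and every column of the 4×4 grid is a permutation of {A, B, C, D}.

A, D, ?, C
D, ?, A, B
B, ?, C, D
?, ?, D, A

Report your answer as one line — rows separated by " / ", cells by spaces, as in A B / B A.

A D B C / D C A B / B A C D / C B D A

(r1,c3) = B
(r2,c2) = C
(r3,c2) = A
(r4,c1) = C
(r4,c2) = B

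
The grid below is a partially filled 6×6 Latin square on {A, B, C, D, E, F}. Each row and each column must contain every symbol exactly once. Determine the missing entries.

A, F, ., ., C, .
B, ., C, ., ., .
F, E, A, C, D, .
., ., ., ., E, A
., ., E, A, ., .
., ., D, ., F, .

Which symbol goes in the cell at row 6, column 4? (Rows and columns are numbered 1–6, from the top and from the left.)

B

(r1,c3) = B
(r2,c5) = A
(r3,c6) = B
(r4,c3) = F
(r5,c5) = B
(r2,c2) = D
(r5,c2) = C
(r4,c2) = B
(r4,c4) = D
(r5,c1) = D
(r5,c6) = F
(r6,c2) = A
(r1,c4) = E
(r1,c6) = D
(r2,c4) = F
(r2,c6) = E
(r4,c1) = C
(r6,c1) = E
(r6,c4) = B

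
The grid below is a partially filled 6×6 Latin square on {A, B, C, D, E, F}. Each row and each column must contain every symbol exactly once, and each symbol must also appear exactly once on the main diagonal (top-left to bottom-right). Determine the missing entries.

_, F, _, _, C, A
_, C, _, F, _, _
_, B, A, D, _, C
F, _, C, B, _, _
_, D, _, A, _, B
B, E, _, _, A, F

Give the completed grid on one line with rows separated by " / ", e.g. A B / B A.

D F B E C A / A C E F B D / E B A D F C / F A C B D E / C D F A E B / B E D C A F

row 1 has {A,C,F}; column 4 has {A,B,D,F} — only E is left for (r1,c4).
row 3 has {A,B,C,D}; column 1 has {B,F} — only E is left for (r3,c1).
row 3 has {A,B,C,D,E}; column 5 has {A,C} — only F is left for (r3,c5).
row 4 has {B,C,F}; column 2 has {B,C,D,E,F} — only A is left for (r4,c2).
row 5 has {A,B,D}; column 1 has {B,E,F} — only C is left for (r5,c1).
row 5 has {A,B,C,D}; column 5 has {A,C,F}; the diagonal has {A,B,C,F} — only E is left for (r5,c5).
row 6 has {A,B,E,F}; column 3 has {A,C} — only D is left for (r6,c3).
row 6 has {A,B,D,E,F}; column 4 has {A,B,D,E,F} — only C is left for (r6,c4).
row 1 has {A,C,E,F}; column 1 has {B,C,E,F}; the diagonal has {A,B,C,E,F} — only D is left for (r1,c1).
row 1 has {A,C,D,E,F}; column 3 has {A,C,D} — only B is left for (r1,c3).
row 2 has {C,F}; column 1 has {B,C,D,E,F} — only A is left for (r2,c1).
row 2 has {A,C,F}; column 3 has {A,B,C,D} — only E is left for (r2,c3).
row 2 has {A,C,E,F}; column 6 has {A,B,C,F} — only D is left for (r2,c6).
row 4 has {A,B,C,F}; column 5 has {A,C,E,F} — only D is left for (r4,c5).
row 4 has {A,B,C,D,F}; column 6 has {A,B,C,D,F} — only E is left for (r4,c6).
row 5 has {A,B,C,D,E}; column 3 has {A,B,C,D,E} — only F is left for (r5,c3).
row 2 has {A,C,D,E,F}; column 5 has {A,C,D,E,F} — only B is left for (r2,c5).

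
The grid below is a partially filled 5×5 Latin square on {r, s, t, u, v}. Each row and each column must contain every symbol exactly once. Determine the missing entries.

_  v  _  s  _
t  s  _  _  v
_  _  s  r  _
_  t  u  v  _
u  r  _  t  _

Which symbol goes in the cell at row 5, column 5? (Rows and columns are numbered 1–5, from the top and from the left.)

(r1,c1) = r
(r1,c3) = t
(r1,c5) = u
(r2,c3) = r
(r2,c4) = u
(r3,c1) = v
(r3,c2) = u
(r3,c5) = t
(r4,c1) = s
(r4,c5) = r
(r5,c3) = v
(r5,c5) = s

s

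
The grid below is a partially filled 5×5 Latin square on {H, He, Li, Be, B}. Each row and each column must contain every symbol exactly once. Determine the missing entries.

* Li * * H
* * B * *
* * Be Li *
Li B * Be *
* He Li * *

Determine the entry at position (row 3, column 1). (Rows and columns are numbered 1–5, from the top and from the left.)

At row 1, column 3: row 1 has {H,Li}; column 3 has {Li,Be,B}; that leaves He.
At row 1, column 4: row 1 has {H,He,Li}; column 4 has {Li,Be}; that leaves B.
At row 3, column 2: row 3 has {Li,Be}; column 2 has {He,Li,B}; that leaves H.
At row 4, column 3: row 4 has {Li,Be,B}; column 3 has {He,Li,Be,B}; that leaves H.
At row 4, column 5: row 4 has {H,Li,Be,B}; column 5 has {H}; that leaves He.
At row 5, column 4: row 5 has {He,Li}; column 4 has {Li,Be,B}; that leaves H.
At row 1, column 1: row 1 has {H,He,Li,B}; column 1 has {Li}; that leaves Be.
At row 2, column 2: row 2 has {B}; column 2 has {H,He,Li,B}; that leaves Be.
At row 2, column 4: row 2 has {Be,B}; column 4 has {H,Li,Be,B}; that leaves He.
At row 2, column 5: row 2 has {He,Be,B}; column 5 has {H,He}; that leaves Li.
At row 3, column 5: row 3 has {H,Li,Be}; column 5 has {H,He,Li}; that leaves B.
At row 5, column 1: row 5 has {H,He,Li}; column 1 has {Li,Be}; that leaves B.
At row 5, column 5: row 5 has {H,He,Li,B}; column 5 has {H,He,Li,B}; that leaves Be.
At row 2, column 1: row 2 has {He,Li,Be,B}; column 1 has {Li,Be,B}; that leaves H.
At row 3, column 1: row 3 has {H,Li,Be,B}; column 1 has {H,Li,Be,B}; that leaves He.

He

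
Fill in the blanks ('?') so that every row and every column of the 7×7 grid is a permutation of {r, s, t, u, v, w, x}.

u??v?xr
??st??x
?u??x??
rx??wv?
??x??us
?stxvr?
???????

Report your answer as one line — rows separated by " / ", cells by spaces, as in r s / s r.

(r1,c3): row 1 has {r,u,v,x}; column 3 has {s,t,x}, so it must be w.
(r2,c6): row 2 has {s,t,x}; column 6 has {r,u,v,x}, so it must be w.
(r4,c3): row 4 has {r,v,w,x}; column 3 has {s,t,w,x}, so it must be u.
(r4,c4): row 4 has {r,u,v,w,x}; column 4 has {t,v,x}, so it must be s.
(r4,c7): row 4 has {r,s,u,v,w,x}; column 7 has {r,s,x}, so it must be t.
(r6,c1): row 6 has {r,s,t,v,x}; column 1 has {r,u}, so it must be w.
(r6,c7): row 6 has {r,s,t,v,w,x}; column 7 has {r,s,t,x}, so it must be u.
(r1,c2): row 1 has {r,u,v,w,x}; column 2 has {s,u,x}, so it must be t.
(r1,c5): row 1 has {r,t,u,v,w,x}; column 5 has {v,w,x}, so it must be s.
(r2,c1): row 2 has {s,t,w,x}; column 1 has {r,u,w}, so it must be v.
(r2,c2): row 2 has {s,t,v,w,x}; column 2 has {s,t,u,x}, so it must be r.
(r2,c5): row 2 has {r,s,t,v,w,x}; column 5 has {s,v,w,x}, so it must be u.
(r5,c1): row 5 has {s,u,x}; column 1 has {r,u,v,w}, so it must be t.
(r5,c5): row 5 has {s,t,u,x}; column 5 has {s,u,v,w,x}, so it must be r.
(r7,c5): row 7 is empty so far; column 5 has {r,s,u,v,w,x}, so it must be t.
(r7,c6): row 7 has {t}; column 6 has {r,u,v,w,x}, so it must be s.
(r3,c1): row 3 has {u,x}; column 1 has {r,t,u,v,w}, so it must be s.
(r3,c6): row 3 has {s,u,x}; column 6 has {r,s,u,v,w,x}, so it must be t.
(r5,c4): row 5 has {r,s,t,u,x}; column 4 has {s,t,v,x}, so it must be w.
(r7,c1): row 7 has {s,t}; column 1 has {r,s,t,u,v,w}, so it must be x.
(r3,c4): row 3 has {s,t,u,x}; column 4 has {s,t,v,w,x}, so it must be r.
(r5,c2): row 5 has {r,s,t,u,w,x}; column 2 has {r,s,t,u,x}, so it must be v.
(r7,c2): row 7 has {s,t,x}; column 2 has {r,s,t,u,v,x}, so it must be w.
(r7,c4): row 7 has {s,t,w,x}; column 4 has {r,s,t,v,w,x}, so it must be u.
(r7,c7): row 7 has {s,t,u,w,x}; column 7 has {r,s,t,u,x}, so it must be v.
(r3,c3): row 3 has {r,s,t,u,x}; column 3 has {s,t,u,w,x}, so it must be v.
(r3,c7): row 3 has {r,s,t,u,v,x}; column 7 has {r,s,t,u,v,x}, so it must be w.
(r7,c3): row 7 has {s,t,u,v,w,x}; column 3 has {s,t,u,v,w,x}, so it must be r.

u t w v s x r / v r s t u w x / s u v r x t w / r x u s w v t / t v x w r u s / w s t x v r u / x w r u t s v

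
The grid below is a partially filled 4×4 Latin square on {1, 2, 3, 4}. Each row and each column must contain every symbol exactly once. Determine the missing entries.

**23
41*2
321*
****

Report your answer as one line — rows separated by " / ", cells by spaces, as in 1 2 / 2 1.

(r1,c1) = 1
(r1,c2) = 4
(r2,c3) = 3
(r3,c4) = 4
(r4,c1) = 2
(r4,c2) = 3
(r4,c3) = 4
(r4,c4) = 1

1 4 2 3 / 4 1 3 2 / 3 2 1 4 / 2 3 4 1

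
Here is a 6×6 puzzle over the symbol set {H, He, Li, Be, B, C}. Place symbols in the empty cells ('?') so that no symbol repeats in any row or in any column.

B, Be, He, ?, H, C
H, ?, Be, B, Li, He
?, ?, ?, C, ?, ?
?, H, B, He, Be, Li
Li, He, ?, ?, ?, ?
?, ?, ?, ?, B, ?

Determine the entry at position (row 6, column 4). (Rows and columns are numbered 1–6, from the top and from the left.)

H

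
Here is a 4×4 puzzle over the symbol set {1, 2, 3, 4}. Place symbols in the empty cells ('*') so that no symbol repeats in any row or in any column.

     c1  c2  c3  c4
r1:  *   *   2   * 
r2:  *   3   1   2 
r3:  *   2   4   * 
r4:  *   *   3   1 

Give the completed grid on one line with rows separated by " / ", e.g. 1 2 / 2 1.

(r2,c1): row 2 has {1,2,3}; column 1 is empty so far, so it must be 4.
(r3,c4): row 3 has {2,4}; column 4 has {1,2}, so it must be 3.
(r4,c1): row 4 has {1,3}; column 1 has {4}, so it must be 2.
(r4,c2): row 4 has {1,2,3}; column 2 has {2,3}, so it must be 4.
(r1,c2): row 1 has {2}; column 2 has {2,3,4}, so it must be 1.
(r1,c4): row 1 has {1,2}; column 4 has {1,2,3}, so it must be 4.
(r3,c1): row 3 has {2,3,4}; column 1 has {2,4}, so it must be 1.
(r1,c1): row 1 has {1,2,4}; column 1 has {1,2,4}, so it must be 3.

3 1 2 4 / 4 3 1 2 / 1 2 4 3 / 2 4 3 1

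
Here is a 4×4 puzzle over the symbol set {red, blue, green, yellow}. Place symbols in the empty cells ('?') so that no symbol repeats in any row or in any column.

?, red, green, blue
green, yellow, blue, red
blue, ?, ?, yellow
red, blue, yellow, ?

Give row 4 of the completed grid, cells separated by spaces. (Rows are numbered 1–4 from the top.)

row 1 has {red,blue,green}; column 1 has {red,blue,green} — only yellow is left for (r1,c1).
row 3 has {blue,yellow}; column 2 has {red,blue,yellow} — only green is left for (r3,c2).
row 3 has {blue,green,yellow}; column 3 has {blue,green,yellow} — only red is left for (r3,c3).
row 4 has {red,blue,yellow}; column 4 has {red,blue,yellow} — only green is left for (r4,c4).

red blue yellow green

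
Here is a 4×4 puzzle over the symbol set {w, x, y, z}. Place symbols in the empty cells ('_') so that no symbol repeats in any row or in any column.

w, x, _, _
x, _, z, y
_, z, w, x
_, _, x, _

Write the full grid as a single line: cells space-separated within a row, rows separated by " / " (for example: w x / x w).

w x y z / x w z y / y z w x / z y x w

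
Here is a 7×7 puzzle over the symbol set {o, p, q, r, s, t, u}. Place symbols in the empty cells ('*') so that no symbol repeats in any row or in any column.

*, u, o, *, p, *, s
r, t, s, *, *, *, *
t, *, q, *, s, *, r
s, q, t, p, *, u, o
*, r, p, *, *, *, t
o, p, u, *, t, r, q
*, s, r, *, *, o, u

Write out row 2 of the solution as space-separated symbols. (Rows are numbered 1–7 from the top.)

(r1,c1): row 1 has {o,p,s,u}; column 1 has {o,r,s,t}, so it must be q.
(r1,c6): row 1 has {o,p,q,s,u}; column 6 has {o,r,u}, so it must be t.
(r2,c7): row 2 has {r,s,t}; column 7 has {o,q,r,s,t,u}, so it must be p.
(r3,c2): row 3 has {q,r,s,t}; column 2 has {p,q,r,s,t,u}, so it must be o.
(r3,c4): row 3 has {o,q,r,s,t}; column 4 has {p}, so it must be u.
(r3,c6): row 3 has {o,q,r,s,t,u}; column 6 has {o,r,t,u}, so it must be p.
(r4,c5): row 4 has {o,p,q,s,t,u}; column 5 has {p,s,t}, so it must be r.
(r5,c1): row 5 has {p,r,t}; column 1 has {o,q,r,s,t}, so it must be u.
(r6,c4): row 6 has {o,p,q,r,t,u}; column 4 has {p,u}, so it must be s.
(r7,c1): row 7 has {o,r,s,u}; column 1 has {o,q,r,s,t,u}, so it must be p.
(r7,c5): row 7 has {o,p,r,s,u}; column 5 has {p,r,s,t}, so it must be q.
(r1,c4): row 1 has {o,p,q,s,t,u}; column 4 has {p,s,u}, so it must be r.
(r2,c6): row 2 has {p,r,s,t}; column 6 has {o,p,r,t,u}, so it must be q.
(r5,c5): row 5 has {p,r,t,u}; column 5 has {p,q,r,s,t}, so it must be o.
(r5,c6): row 5 has {o,p,r,t,u}; column 6 has {o,p,q,r,t,u}, so it must be s.
(r7,c4): row 7 has {o,p,q,r,s,u}; column 4 has {p,r,s,u}, so it must be t.
(r2,c4): row 2 has {p,q,r,s,t}; column 4 has {p,r,s,t,u}, so it must be o.
(r2,c5): row 2 has {o,p,q,r,s,t}; column 5 has {o,p,q,r,s,t}, so it must be u.

r t s o u q p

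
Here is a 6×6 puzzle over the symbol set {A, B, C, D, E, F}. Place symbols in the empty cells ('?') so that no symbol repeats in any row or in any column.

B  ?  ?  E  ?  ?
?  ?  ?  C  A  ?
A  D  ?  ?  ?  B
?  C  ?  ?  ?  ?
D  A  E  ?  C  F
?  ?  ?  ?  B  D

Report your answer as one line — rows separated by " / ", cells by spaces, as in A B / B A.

At row 1, column 2: row 1 has {B,E}; column 2 has {A,C,D}; that leaves F.
At row 1, column 5: row 1 has {B,E,F}; column 5 has {A,B,C}; that leaves D.
At row 2, column 6: row 2 has {A,C}; column 6 has {B,D,F}; that leaves E.
At row 3, column 4: row 3 has {A,B,D}; column 4 has {C,E}; that leaves F.
At row 3, column 5: row 3 has {A,B,D,F}; column 5 has {A,B,C,D}; that leaves E.
At row 4, column 5: row 4 has {C}; column 5 has {A,B,C,D,E}; that leaves F.
At row 4, column 6: row 4 has {C,F}; column 6 has {B,D,E,F}; that leaves A.
At row 5, column 4: row 5 has {A,C,D,E,F}; column 4 has {C,E,F}; that leaves B.
At row 6, column 2: row 6 has {B,D}; column 2 has {A,C,D,F}; that leaves E.
At row 6, column 4: row 6 has {B,D,E}; column 4 has {B,C,E,F}; that leaves A.
At row 1, column 6: row 1 has {B,D,E,F}; column 6 has {A,B,D,E,F}; that leaves C.
At row 2, column 1: row 2 has {A,C,E}; column 1 has {A,B,D}; that leaves F.
At row 2, column 2: row 2 has {A,C,E,F}; column 2 has {A,C,D,E,F}; that leaves B.
At row 2, column 3: row 2 has {A,B,C,E,F}; column 3 has {E}; that leaves D.
At row 3, column 3: row 3 has {A,B,D,E,F}; column 3 has {D,E}; that leaves C.
At row 4, column 1: row 4 has {A,C,F}; column 1 has {A,B,D,F}; that leaves E.
At row 4, column 3: row 4 has {A,C,E,F}; column 3 has {C,D,E}; that leaves B.
At row 4, column 4: row 4 has {A,B,C,E,F}; column 4 has {A,B,C,E,F}; that leaves D.
At row 6, column 1: row 6 has {A,B,D,E}; column 1 has {A,B,D,E,F}; that leaves C.
At row 6, column 3: row 6 has {A,B,C,D,E}; column 3 has {B,C,D,E}; that leaves F.
At row 1, column 3: row 1 has {B,C,D,E,F}; column 3 has {B,C,D,E,F}; that leaves A.

B F A E D C / F B D C A E / A D C F E B / E C B D F A / D A E B C F / C E F A B D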